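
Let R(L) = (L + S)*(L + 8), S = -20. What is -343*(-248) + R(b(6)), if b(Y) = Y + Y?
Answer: 84904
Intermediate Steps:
b(Y) = 2*Y
R(L) = (-20 + L)*(8 + L) (R(L) = (L - 20)*(L + 8) = (-20 + L)*(8 + L))
-343*(-248) + R(b(6)) = -343*(-248) + (-160 + (2*6)**2 - 24*6) = 85064 + (-160 + 12**2 - 12*12) = 85064 + (-160 + 144 - 144) = 85064 - 160 = 84904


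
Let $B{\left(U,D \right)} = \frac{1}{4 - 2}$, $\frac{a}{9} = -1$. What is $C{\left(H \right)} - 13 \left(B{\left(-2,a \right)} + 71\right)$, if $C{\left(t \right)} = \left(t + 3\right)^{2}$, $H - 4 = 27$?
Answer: $\frac{453}{2} \approx 226.5$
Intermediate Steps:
$a = -9$ ($a = 9 \left(-1\right) = -9$)
$H = 31$ ($H = 4 + 27 = 31$)
$C{\left(t \right)} = \left(3 + t\right)^{2}$
$B{\left(U,D \right)} = \frac{1}{2}$
$C{\left(H \right)} - 13 \left(B{\left(-2,a \right)} + 71\right) = \left(3 + 31\right)^{2} - 13 \left(\frac{1}{2} + 71\right) = 34^{2} - 13 \cdot \frac{143}{2} = 1156 - \frac{1859}{2} = \frac{453}{2}$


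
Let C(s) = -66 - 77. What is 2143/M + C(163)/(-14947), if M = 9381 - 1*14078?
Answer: -31359750/70206059 ≈ -0.44668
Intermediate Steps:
C(s) = -143
M = -4697 (M = 9381 - 14078 = -4697)
2143/M + C(163)/(-14947) = 2143/(-4697) - 143/(-14947) = 2143*(-1/4697) - 143*(-1/14947) = -2143/4697 + 143/14947 = -31359750/70206059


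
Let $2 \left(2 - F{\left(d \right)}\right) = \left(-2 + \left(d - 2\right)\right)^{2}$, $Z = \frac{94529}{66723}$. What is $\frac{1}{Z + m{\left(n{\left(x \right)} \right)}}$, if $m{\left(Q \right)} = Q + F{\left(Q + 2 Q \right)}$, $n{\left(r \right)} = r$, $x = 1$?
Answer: $\frac{133446}{522673} \approx 0.25531$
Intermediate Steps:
$Z = \frac{94529}{66723}$ ($Z = 94529 \cdot \frac{1}{66723} = \frac{94529}{66723} \approx 1.4167$)
$F{\left(d \right)} = 2 - \frac{\left(-4 + d\right)^{2}}{2}$ ($F{\left(d \right)} = 2 - \frac{\left(-2 + \left(d - 2\right)\right)^{2}}{2} = 2 - \frac{\left(-2 + \left(-2 + d\right)\right)^{2}}{2} = 2 - \frac{\left(-4 + d\right)^{2}}{2}$)
$m{\left(Q \right)} = 2 + Q - \frac{\left(-4 + 3 Q\right)^{2}}{2}$ ($m{\left(Q \right)} = Q - \left(-2 + \frac{\left(-4 + \left(Q + 2 Q\right)\right)^{2}}{2}\right) = Q - \left(-2 + \frac{\left(-4 + 3 Q\right)^{2}}{2}\right) = 2 + Q - \frac{\left(-4 + 3 Q\right)^{2}}{2}$)
$\frac{1}{Z + m{\left(n{\left(x \right)} \right)}} = \frac{1}{\frac{94529}{66723} - \left(-7 + \frac{9}{2}\right)} = \frac{1}{\frac{94529}{66723} - - \frac{5}{2}} = \frac{1}{\frac{94529}{66723} + \frac{5}{2}} = \frac{1}{\frac{522673}{133446}} = \frac{133446}{522673}$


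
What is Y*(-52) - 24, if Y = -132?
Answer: 6840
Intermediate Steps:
Y*(-52) - 24 = -132*(-52) - 24 = 6864 - 24 = 6840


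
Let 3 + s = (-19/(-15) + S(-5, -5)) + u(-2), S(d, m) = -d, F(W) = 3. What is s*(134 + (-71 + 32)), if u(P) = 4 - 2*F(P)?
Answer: 361/3 ≈ 120.33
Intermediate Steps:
u(P) = -2 (u(P) = 4 - 2*3 = 4 - 6 = -2)
s = 19/15 (s = -3 + ((-19/(-15) - 1*(-5)) - 2) = -3 + ((-19*(-1/15) + 5) - 2) = -3 + ((19/15 + 5) - 2) = -3 + (94/15 - 2) = -3 + 64/15 = 19/15 ≈ 1.2667)
s*(134 + (-71 + 32)) = 19*(134 + (-71 + 32))/15 = 19*(134 - 39)/15 = (19/15)*95 = 361/3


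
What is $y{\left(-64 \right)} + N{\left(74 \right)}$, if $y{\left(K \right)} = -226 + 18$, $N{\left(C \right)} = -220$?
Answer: $-428$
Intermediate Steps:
$y{\left(K \right)} = -208$
$y{\left(-64 \right)} + N{\left(74 \right)} = -208 - 220 = -428$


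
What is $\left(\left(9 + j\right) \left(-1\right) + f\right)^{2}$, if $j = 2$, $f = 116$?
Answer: $11025$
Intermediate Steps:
$\left(\left(9 + j\right) \left(-1\right) + f\right)^{2} = \left(\left(9 + 2\right) \left(-1\right) + 116\right)^{2} = \left(11 \left(-1\right) + 116\right)^{2} = \left(-11 + 116\right)^{2} = 105^{2} = 11025$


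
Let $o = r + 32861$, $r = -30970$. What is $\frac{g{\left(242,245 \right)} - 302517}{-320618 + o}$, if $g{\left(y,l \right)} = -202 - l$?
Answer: $\frac{302964}{318727} \approx 0.95054$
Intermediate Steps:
$o = 1891$ ($o = -30970 + 32861 = 1891$)
$\frac{g{\left(242,245 \right)} - 302517}{-320618 + o} = \frac{\left(-202 - 245\right) - 302517}{-320618 + 1891} = \frac{\left(-202 - 245\right) - 302517}{-318727} = \left(-447 - 302517\right) \left(- \frac{1}{318727}\right) = \left(-302964\right) \left(- \frac{1}{318727}\right) = \frac{302964}{318727}$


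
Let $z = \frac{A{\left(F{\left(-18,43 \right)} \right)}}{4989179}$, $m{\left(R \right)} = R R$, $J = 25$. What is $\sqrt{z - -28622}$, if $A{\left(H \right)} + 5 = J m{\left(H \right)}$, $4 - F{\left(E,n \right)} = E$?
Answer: $\frac{\sqrt{712456225189761507}}{4989179} \approx 169.18$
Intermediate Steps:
$m{\left(R \right)} = R^{2}$
$F{\left(E,n \right)} = 4 - E$
$A{\left(H \right)} = -5 + 25 H^{2}$
$z = \frac{12095}{4989179}$ ($z = \frac{-5 + 25 \left(4 - -18\right)^{2}}{4989179} = \left(-5 + 25 \left(4 + 18\right)^{2}\right) \frac{1}{4989179} = \left(-5 + 25 \cdot 22^{2}\right) \frac{1}{4989179} = \left(-5 + 25 \cdot 484\right) \frac{1}{4989179} = \left(-5 + 12100\right) \frac{1}{4989179} = 12095 \cdot \frac{1}{4989179} = \frac{12095}{4989179} \approx 0.0024242$)
$\sqrt{z - -28622} = \sqrt{\frac{12095}{4989179} - -28622} = \sqrt{\frac{12095}{4989179} + \left(29223 - 601\right)} = \sqrt{\frac{12095}{4989179} + 28622} = \sqrt{\frac{142800293433}{4989179}} = \frac{\sqrt{712456225189761507}}{4989179}$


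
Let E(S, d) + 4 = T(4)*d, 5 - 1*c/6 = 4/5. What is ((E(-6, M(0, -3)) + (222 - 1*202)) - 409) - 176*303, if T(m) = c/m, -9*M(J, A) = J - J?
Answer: -53721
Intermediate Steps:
M(J, A) = 0 (M(J, A) = -(J - J)/9 = -1/9*0 = 0)
c = 126/5 (c = 30 - 24/5 = 126/5 ≈ 25.200)
T(m) = 126/(5*m)
E(S, d) = -4 + 63*d/10 (E(S, d) = -4 + ((126/5)/4)*d = -4 + ((126/5)*(1/4))*d = -4 + 63*d/10)
((E(-6, M(0, -3)) + (222 - 1*202)) - 409) - 176*303 = (((-4 + (63/10)*0) + (222 - 1*202)) - 409) - 176*303 = (((-4 + 0) + (222 - 202)) - 409) - 53328 = ((-4 + 20) - 409) - 53328 = (16 - 409) - 53328 = -393 - 53328 = -53721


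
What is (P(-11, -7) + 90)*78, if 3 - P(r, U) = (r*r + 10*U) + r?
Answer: 4134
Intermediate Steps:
P(r, U) = 3 - r - r**2 - 10*U (P(r, U) = 3 - ((r*r + 10*U) + r) = 3 - ((r**2 + 10*U) + r) = 3 - (r + r**2 + 10*U) = 3 + (-r - r**2 - 10*U) = 3 - r - r**2 - 10*U)
(P(-11, -7) + 90)*78 = ((3 - 1*(-11) - 1*(-11)**2 - 10*(-7)) + 90)*78 = ((3 + 11 - 1*121 + 70) + 90)*78 = ((3 + 11 - 121 + 70) + 90)*78 = (-37 + 90)*78 = 53*78 = 4134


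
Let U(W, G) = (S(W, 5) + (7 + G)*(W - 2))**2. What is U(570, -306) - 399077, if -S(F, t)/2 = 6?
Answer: 28846585259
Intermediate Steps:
S(F, t) = -12 (S(F, t) = -2*6 = -12)
U(W, G) = (-12 + (-2 + W)*(7 + G))**2 (U(W, G) = (-12 + (7 + G)*(W - 2))**2 = (-12 + (7 + G)*(-2 + W))**2 = (-12 + (-2 + W)*(7 + G))**2)
U(570, -306) - 399077 = (-26 - 2*(-306) + 7*570 - 306*570)**2 - 399077 = (-26 + 612 + 3990 - 174420)**2 - 399077 = (-169844)**2 - 399077 = 28846984336 - 399077 = 28846585259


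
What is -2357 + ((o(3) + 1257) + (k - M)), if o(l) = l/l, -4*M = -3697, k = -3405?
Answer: -21713/4 ≈ -5428.3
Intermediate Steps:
M = 3697/4 (M = -¼*(-3697) = 3697/4 ≈ 924.25)
o(l) = 1
-2357 + ((o(3) + 1257) + (k - M)) = -2357 + ((1 + 1257) + (-3405 - 1*3697/4)) = -2357 + (1258 + (-3405 - 3697/4)) = -2357 + (1258 - 17317/4) = -2357 - 12285/4 = -21713/4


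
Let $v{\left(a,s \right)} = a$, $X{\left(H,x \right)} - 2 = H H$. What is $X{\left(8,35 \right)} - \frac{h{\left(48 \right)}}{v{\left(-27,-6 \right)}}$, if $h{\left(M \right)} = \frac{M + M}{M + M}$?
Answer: $\frac{1783}{27} \approx 66.037$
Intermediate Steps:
$X{\left(H,x \right)} = 2 + H^{2}$ ($X{\left(H,x \right)} = 2 + H H = 2 + H^{2}$)
$h{\left(M \right)} = 1$ ($h{\left(M \right)} = \frac{2 M}{2 M} = 2 M \frac{1}{2 M} = 1$)
$X{\left(8,35 \right)} - \frac{h{\left(48 \right)}}{v{\left(-27,-6 \right)}} = \left(2 + 8^{2}\right) - 1 \frac{1}{-27} = \left(2 + 64\right) - 1 \left(- \frac{1}{27}\right) = 66 - - \frac{1}{27} = 66 + \frac{1}{27} = \frac{1783}{27}$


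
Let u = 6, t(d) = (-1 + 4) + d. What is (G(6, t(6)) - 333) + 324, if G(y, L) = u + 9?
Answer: 6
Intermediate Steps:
t(d) = 3 + d
G(y, L) = 15 (G(y, L) = 6 + 9 = 15)
(G(6, t(6)) - 333) + 324 = (15 - 333) + 324 = -318 + 324 = 6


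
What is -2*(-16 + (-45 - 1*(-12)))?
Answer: 98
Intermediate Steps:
-2*(-16 + (-45 - 1*(-12))) = -2*(-16 + (-45 + 12)) = -2*(-16 - 33) = -2*(-49) = 98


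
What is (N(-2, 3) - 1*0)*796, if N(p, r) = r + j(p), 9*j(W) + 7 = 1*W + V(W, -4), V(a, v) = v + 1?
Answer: 3980/3 ≈ 1326.7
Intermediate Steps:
V(a, v) = 1 + v
j(W) = -10/9 + W/9 (j(W) = -7/9 + (1*W + (1 - 4))/9 = -7/9 + (W - 3)/9 = -7/9 + (-3 + W)/9 = -7/9 + (-⅓ + W/9) = -10/9 + W/9)
N(p, r) = -10/9 + r + p/9 (N(p, r) = r + (-10/9 + p/9) = -10/9 + r + p/9)
(N(-2, 3) - 1*0)*796 = ((-10/9 + 3 + (⅑)*(-2)) - 1*0)*796 = ((-10/9 + 3 - 2/9) + 0)*796 = (5/3 + 0)*796 = (5/3)*796 = 3980/3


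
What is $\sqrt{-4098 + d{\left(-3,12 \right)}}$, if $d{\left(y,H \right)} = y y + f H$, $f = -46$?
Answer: $i \sqrt{4641} \approx 68.125 i$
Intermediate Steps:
$d{\left(y,H \right)} = y^{2} - 46 H$ ($d{\left(y,H \right)} = y y - 46 H = y^{2} - 46 H$)
$\sqrt{-4098 + d{\left(-3,12 \right)}} = \sqrt{-4098 + \left(\left(-3\right)^{2} - 552\right)} = \sqrt{-4098 + \left(9 - 552\right)} = \sqrt{-4098 - 543} = \sqrt{-4641} = i \sqrt{4641}$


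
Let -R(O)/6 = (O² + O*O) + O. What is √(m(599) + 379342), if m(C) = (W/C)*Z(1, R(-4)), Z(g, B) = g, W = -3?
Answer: √136108287145/599 ≈ 615.91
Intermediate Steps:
R(O) = -12*O² - 6*O (R(O) = -6*((O² + O*O) + O) = -6*((O² + O²) + O) = -6*(2*O² + O) = -6*(O + 2*O²) = -12*O² - 6*O)
m(C) = -3/C (m(C) = -3/C*1 = -3/C)
√(m(599) + 379342) = √(-3/599 + 379342) = √(227225855/599) = √136108287145/599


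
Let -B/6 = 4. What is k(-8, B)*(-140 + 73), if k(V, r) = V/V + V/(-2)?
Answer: -335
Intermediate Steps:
B = -24 (B = -6*4 = -24)
k(V, r) = 1 - V/2 (k(V, r) = 1 + V*(-½) = 1 - V/2)
k(-8, B)*(-140 + 73) = (1 - ½*(-8))*(-140 + 73) = (1 + 4)*(-67) = 5*(-67) = -335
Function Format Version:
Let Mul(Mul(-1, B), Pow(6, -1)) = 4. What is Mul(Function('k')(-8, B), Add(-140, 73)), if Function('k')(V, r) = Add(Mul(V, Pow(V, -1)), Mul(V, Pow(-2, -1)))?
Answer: -335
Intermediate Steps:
B = -24 (B = Mul(-6, 4) = -24)
Function('k')(V, r) = Add(1, Mul(Rational(-1, 2), V)) (Function('k')(V, r) = Add(1, Mul(V, Rational(-1, 2))) = Add(1, Mul(Rational(-1, 2), V)))
Mul(Function('k')(-8, B), Add(-140, 73)) = Mul(Add(1, Mul(Rational(-1, 2), -8)), Add(-140, 73)) = Mul(Add(1, 4), -67) = Mul(5, -67) = -335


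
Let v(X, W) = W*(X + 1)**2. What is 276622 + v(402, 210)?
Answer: 34382512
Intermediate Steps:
v(X, W) = W*(1 + X)**2
276622 + v(402, 210) = 276622 + 210*(1 + 402)**2 = 276622 + 210*403**2 = 276622 + 210*162409 = 276622 + 34105890 = 34382512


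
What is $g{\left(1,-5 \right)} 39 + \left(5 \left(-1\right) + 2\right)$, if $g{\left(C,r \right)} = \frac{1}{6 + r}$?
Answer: $36$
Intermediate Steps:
$g{\left(1,-5 \right)} 39 + \left(5 \left(-1\right) + 2\right) = \frac{1}{6 - 5} \cdot 39 + \left(5 \left(-1\right) + 2\right) = 1^{-1} \cdot 39 + \left(-5 + 2\right) = 1 \cdot 39 - 3 = 39 - 3 = 36$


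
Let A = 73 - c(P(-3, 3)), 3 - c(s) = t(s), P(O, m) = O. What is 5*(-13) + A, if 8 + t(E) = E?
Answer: -6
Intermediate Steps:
t(E) = -8 + E
c(s) = 11 - s (c(s) = 3 - (-8 + s) = 3 + (8 - s) = 11 - s)
A = 59 (A = 73 - (11 - 1*(-3)) = 73 - (11 + 3) = 73 - 1*14 = 73 - 14 = 59)
5*(-13) + A = 5*(-13) + 59 = -65 + 59 = -6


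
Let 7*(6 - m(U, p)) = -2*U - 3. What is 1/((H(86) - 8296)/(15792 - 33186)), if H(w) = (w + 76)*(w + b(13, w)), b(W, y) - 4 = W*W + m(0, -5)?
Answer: -60879/121462 ≈ -0.50122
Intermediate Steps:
m(U, p) = 45/7 + 2*U/7 (m(U, p) = 6 - (-2*U - 3)/7 = 6 - (-3 - 2*U)/7 = 6 + (3/7 + 2*U/7) = 45/7 + 2*U/7)
b(W, y) = 73/7 + W**2 (b(W, y) = 4 + (W*W + (45/7 + (2/7)*0)) = 4 + (W**2 + (45/7 + 0)) = 4 + (W**2 + 45/7) = 4 + (45/7 + W**2) = 73/7 + W**2)
H(w) = (76 + w)*(1256/7 + w) (H(w) = (w + 76)*(w + (73/7 + 13**2)) = (76 + w)*(w + (73/7 + 169)) = (76 + w)*(w + 1256/7) = (76 + w)*(1256/7 + w))
1/((H(86) - 8296)/(15792 - 33186)) = 1/(((95456/7 + 86**2 + (1788/7)*86) - 8296)/(15792 - 33186)) = 1/(((95456/7 + 7396 + 153768/7) - 8296)/(-17394)) = 1/((300996/7 - 8296)*(-1/17394)) = 1/((242924/7)*(-1/17394)) = 1/(-121462/60879) = -60879/121462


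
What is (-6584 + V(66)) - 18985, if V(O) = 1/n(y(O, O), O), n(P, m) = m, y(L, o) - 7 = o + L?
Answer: -1687553/66 ≈ -25569.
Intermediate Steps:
y(L, o) = 7 + L + o (y(L, o) = 7 + (o + L) = 7 + (L + o) = 7 + L + o)
V(O) = 1/O
(-6584 + V(66)) - 18985 = (-6584 + 1/66) - 18985 = -434543/66 - 18985 = -1687553/66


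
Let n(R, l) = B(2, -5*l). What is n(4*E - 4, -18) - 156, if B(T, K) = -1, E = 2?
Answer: -157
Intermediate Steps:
n(R, l) = -1
n(4*E - 4, -18) - 156 = -1 - 156 = -157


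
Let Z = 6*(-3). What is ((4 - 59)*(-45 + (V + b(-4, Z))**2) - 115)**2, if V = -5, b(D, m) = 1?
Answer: 2190400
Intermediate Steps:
Z = -18
((4 - 59)*(-45 + (V + b(-4, Z))**2) - 115)**2 = ((4 - 59)*(-45 + (-5 + 1)**2) - 115)**2 = (-55*(-45 + (-4)**2) - 115)**2 = (-55*(-45 + 16) - 115)**2 = (-55*(-29) - 115)**2 = (1595 - 115)**2 = 1480**2 = 2190400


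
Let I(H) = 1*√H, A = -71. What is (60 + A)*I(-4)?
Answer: -22*I ≈ -22.0*I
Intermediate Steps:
I(H) = √H
(60 + A)*I(-4) = (60 - 71)*√(-4) = -22*I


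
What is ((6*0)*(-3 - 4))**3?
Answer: 0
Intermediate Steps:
((6*0)*(-3 - 4))**3 = (0*(-7))**3 = 0**3 = 0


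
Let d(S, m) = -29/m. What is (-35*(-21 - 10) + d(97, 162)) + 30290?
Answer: 5082721/162 ≈ 31375.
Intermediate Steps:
(-35*(-21 - 10) + d(97, 162)) + 30290 = (-35*(-21 - 10) - 29/162) + 30290 = (-35*(-31) - 29*1/162) + 30290 = (1085 - 29/162) + 30290 = 175741/162 + 30290 = 5082721/162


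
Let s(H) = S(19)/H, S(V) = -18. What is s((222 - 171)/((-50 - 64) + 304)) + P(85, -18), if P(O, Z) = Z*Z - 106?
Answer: 2566/17 ≈ 150.94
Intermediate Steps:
P(O, Z) = -106 + Z**2 (P(O, Z) = Z**2 - 106 = -106 + Z**2)
s(H) = -18/H
s((222 - 171)/((-50 - 64) + 304)) + P(85, -18) = -18*((-50 - 64) + 304)/(222 - 171) + (-106 + (-18)**2) = -18/(51/(-114 + 304)) + (-106 + 324) = -18/(51/190) + 218 = -18/(51*(1/190)) + 218 = -18/51/190 + 218 = -18*190/51 + 218 = -1140/17 + 218 = 2566/17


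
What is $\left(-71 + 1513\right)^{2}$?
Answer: $2079364$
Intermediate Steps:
$\left(-71 + 1513\right)^{2} = 1442^{2} = 2079364$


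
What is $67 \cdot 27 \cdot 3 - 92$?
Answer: $5335$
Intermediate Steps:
$67 \cdot 27 \cdot 3 - 92 = 67 \cdot 81 - 92 = 5427 - 92 = 5335$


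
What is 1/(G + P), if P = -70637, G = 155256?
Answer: 1/84619 ≈ 1.1818e-5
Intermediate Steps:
1/(G + P) = 1/(155256 - 70637) = 1/84619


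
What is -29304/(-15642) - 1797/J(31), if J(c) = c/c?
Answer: -141815/79 ≈ -1795.1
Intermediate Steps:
J(c) = 1
-29304/(-15642) - 1797/J(31) = -29304/(-15642) - 1797/1 = -29304*(-1/15642) - 1797*1 = 148/79 - 1797 = -141815/79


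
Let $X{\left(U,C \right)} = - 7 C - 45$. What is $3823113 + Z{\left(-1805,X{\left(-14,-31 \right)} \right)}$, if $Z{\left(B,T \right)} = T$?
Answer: $3823285$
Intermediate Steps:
$X{\left(U,C \right)} = -45 - 7 C$
$3823113 + Z{\left(-1805,X{\left(-14,-31 \right)} \right)} = 3823113 - -172 = 3823113 + \left(-45 + 217\right) = 3823113 + 172 = 3823285$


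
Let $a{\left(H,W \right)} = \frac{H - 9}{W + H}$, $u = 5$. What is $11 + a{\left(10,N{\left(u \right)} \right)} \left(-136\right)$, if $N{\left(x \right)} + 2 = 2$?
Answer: $- \frac{13}{5} \approx -2.6$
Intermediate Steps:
$N{\left(x \right)} = 0$ ($N{\left(x \right)} = -2 + 2 = 0$)
$a{\left(H,W \right)} = \frac{-9 + H}{H + W}$
$11 + a{\left(10,N{\left(u \right)} \right)} \left(-136\right) = 11 + \frac{-9 + 10}{10 + 0} \left(-136\right) = 11 + \frac{1}{10} \cdot 1 \left(-136\right) = 11 + \frac{1}{10} \left(-136\right) = 11 - \frac{68}{5} = - \frac{13}{5}$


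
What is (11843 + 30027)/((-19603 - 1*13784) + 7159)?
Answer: -265/166 ≈ -1.5964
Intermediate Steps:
(11843 + 30027)/((-19603 - 1*13784) + 7159) = 41870/((-19603 - 13784) + 7159) = 41870/(-33387 + 7159) = 41870/(-26228) = 41870*(-1/26228) = -265/166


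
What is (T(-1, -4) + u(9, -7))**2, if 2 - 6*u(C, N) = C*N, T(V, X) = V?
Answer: 3481/36 ≈ 96.694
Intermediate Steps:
u(C, N) = 1/3 - C*N/6
(T(-1, -4) + u(9, -7))**2 = (-1 + (1/3 - 1/6*9*(-7)))**2 = (-1 + (1/3 + 21/2))**2 = (-1 + 65/6)**2 = (59/6)**2 = 3481/36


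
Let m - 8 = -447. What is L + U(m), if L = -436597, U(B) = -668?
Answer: -437265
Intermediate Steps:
m = -439 (m = 8 - 447 = -439)
L + U(m) = -436597 - 668 = -437265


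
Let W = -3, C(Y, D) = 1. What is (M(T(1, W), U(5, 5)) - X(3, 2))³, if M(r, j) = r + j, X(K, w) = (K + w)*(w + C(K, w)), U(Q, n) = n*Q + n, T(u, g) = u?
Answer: 4096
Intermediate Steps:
U(Q, n) = n + Q*n (U(Q, n) = Q*n + n = n + Q*n)
X(K, w) = (1 + w)*(K + w) (X(K, w) = (K + w)*(w + 1) = (K + w)*(1 + w) = (1 + w)*(K + w))
M(r, j) = j + r
(M(T(1, W), U(5, 5)) - X(3, 2))³ = ((5*(1 + 5) + 1) - (3 + 2 + 2² + 3*2))³ = ((5*6 + 1) - (3 + 2 + 4 + 6))³ = ((30 + 1) - 1*15)³ = (31 - 15)³ = 16³ = 4096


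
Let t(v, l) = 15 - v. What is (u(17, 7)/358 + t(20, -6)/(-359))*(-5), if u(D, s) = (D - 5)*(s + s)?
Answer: -155255/64261 ≈ -2.4160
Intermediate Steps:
u(D, s) = 2*s*(-5 + D) (u(D, s) = (-5 + D)*(2*s) = 2*s*(-5 + D))
(u(17, 7)/358 + t(20, -6)/(-359))*(-5) = ((2*7*(-5 + 17))/358 + (15 - 1*20)/(-359))*(-5) = ((2*7*12)*(1/358) + (15 - 20)*(-1/359))*(-5) = (168*(1/358) - 5*(-1/359))*(-5) = (84/179 + 5/359)*(-5) = (31051/64261)*(-5) = -155255/64261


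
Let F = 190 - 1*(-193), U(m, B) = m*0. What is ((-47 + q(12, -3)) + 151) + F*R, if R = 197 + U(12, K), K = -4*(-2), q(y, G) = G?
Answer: 75552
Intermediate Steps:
K = 8
U(m, B) = 0
F = 383 (F = 190 + 193 = 383)
R = 197 (R = 197 + 0 = 197)
((-47 + q(12, -3)) + 151) + F*R = ((-47 - 3) + 151) + 383*197 = (-50 + 151) + 75451 = 101 + 75451 = 75552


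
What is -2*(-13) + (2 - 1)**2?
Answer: 27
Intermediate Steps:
-2*(-13) + (2 - 1)**2 = 26 + 1**2 = 26 + 1 = 27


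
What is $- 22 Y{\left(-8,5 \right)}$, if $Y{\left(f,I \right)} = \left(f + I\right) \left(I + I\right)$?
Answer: $660$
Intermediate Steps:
$Y{\left(f,I \right)} = 2 I \left(I + f\right)$ ($Y{\left(f,I \right)} = \left(I + f\right) 2 I = 2 I \left(I + f\right)$)
$- 22 Y{\left(-8,5 \right)} = - 22 \cdot 2 \cdot 5 \left(5 - 8\right) = - 22 \cdot 2 \cdot 5 \left(-3\right) = \left(-22\right) \left(-30\right) = 660$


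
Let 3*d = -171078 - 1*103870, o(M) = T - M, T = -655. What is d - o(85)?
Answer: -272728/3 ≈ -90909.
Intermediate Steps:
o(M) = -655 - M
d = -274948/3 (d = (-171078 - 1*103870)/3 = (-171078 - 103870)/3 = (1/3)*(-274948) = -274948/3 ≈ -91649.)
d - o(85) = -274948/3 - (-655 - 1*85) = -274948/3 - (-655 - 85) = -274948/3 - 1*(-740) = -274948/3 + 740 = -272728/3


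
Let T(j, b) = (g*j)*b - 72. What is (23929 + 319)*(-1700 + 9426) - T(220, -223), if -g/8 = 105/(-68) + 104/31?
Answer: 98353719200/527 ≈ 1.8663e+8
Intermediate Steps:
g = -7634/527 (g = -8*(105/(-68) + 104/31) = -8*(105*(-1/68) + 104*(1/31)) = -8*(-105/68 + 104/31) = -8*3817/2108 = -7634/527 ≈ -14.486)
T(j, b) = -72 - 7634*b*j/527 (T(j, b) = (-7634*j/527)*b - 72 = -7634*b*j/527 - 72 = -72 - 7634*b*j/527)
(23929 + 319)*(-1700 + 9426) - T(220, -223) = (23929 + 319)*(-1700 + 9426) - (-72 - 7634/527*(-223)*220) = 24248*7726 - (-72 + 374524040/527) = 187340048 - 1*374486096/527 = 187340048 - 374486096/527 = 98353719200/527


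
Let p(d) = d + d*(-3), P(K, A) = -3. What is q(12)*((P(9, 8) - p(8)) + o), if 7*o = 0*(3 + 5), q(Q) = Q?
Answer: 156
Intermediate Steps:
p(d) = -2*d (p(d) = d - 3*d = -2*d)
o = 0 (o = (0*(3 + 5))/7 = (0*8)/7 = (⅐)*0 = 0)
q(12)*((P(9, 8) - p(8)) + o) = 12*((-3 - (-2)*8) + 0) = 12*((-3 - 1*(-16)) + 0) = 12*((-3 + 16) + 0) = 12*(13 + 0) = 12*13 = 156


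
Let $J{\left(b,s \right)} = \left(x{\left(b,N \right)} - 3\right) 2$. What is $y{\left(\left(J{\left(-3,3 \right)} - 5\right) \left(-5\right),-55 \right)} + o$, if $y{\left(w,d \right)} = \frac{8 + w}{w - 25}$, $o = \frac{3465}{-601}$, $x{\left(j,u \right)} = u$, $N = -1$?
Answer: $- \frac{94727}{24040} \approx -3.9404$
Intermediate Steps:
$o = - \frac{3465}{601}$ ($o = 3465 \left(- \frac{1}{601}\right) = - \frac{3465}{601} \approx -5.7654$)
$J{\left(b,s \right)} = -8$ ($J{\left(b,s \right)} = \left(-1 - 3\right) 2 = \left(-4\right) 2 = -8$)
$y{\left(w,d \right)} = \frac{8 + w}{-25 + w}$
$y{\left(\left(J{\left(-3,3 \right)} - 5\right) \left(-5\right),-55 \right)} + o = \frac{8 + \left(-8 - 5\right) \left(-5\right)}{-25 + \left(-8 - 5\right) \left(-5\right)} - \frac{3465}{601} = \frac{8 - -65}{-25 - -65} - \frac{3465}{601} = \frac{8 + 65}{-25 + 65} - \frac{3465}{601} = \frac{1}{40} \cdot 73 - \frac{3465}{601} = \frac{73}{40} - \frac{3465}{601} = - \frac{94727}{24040}$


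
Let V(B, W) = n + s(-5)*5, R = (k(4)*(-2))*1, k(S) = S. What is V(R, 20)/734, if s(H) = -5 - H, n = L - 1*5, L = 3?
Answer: -1/367 ≈ -0.0027248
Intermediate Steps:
n = -2 (n = 3 - 1*5 = 3 - 5 = -2)
R = -8 (R = (4*(-2))*1 = -8*1 = -8)
V(B, W) = -2 (V(B, W) = -2 + (-5 - 1*(-5))*5 = -2 + (-5 + 5)*5 = -2 + 0*5 = -2 + 0 = -2)
V(R, 20)/734 = -2/734 = -2*1/734 = -1/367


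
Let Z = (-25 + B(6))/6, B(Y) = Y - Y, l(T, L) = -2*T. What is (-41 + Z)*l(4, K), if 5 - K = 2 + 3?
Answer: 1084/3 ≈ 361.33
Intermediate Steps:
K = 0 (K = 5 - (2 + 3) = 5 - 1*5 = 5 - 5 = 0)
B(Y) = 0
Z = -25/6 (Z = (-25 + 0)/6 = -25*⅙ = -25/6 ≈ -4.1667)
(-41 + Z)*l(4, K) = (-41 - 25/6)*(-2*4) = -271/6*(-8) = 1084/3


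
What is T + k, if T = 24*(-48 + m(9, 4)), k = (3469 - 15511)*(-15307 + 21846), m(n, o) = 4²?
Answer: -78743406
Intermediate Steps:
m(n, o) = 16
k = -78742638 (k = -12042*6539 = -78742638)
T = -768 (T = 24*(-48 + 16) = 24*(-32) = -768)
T + k = -768 - 78742638 = -78743406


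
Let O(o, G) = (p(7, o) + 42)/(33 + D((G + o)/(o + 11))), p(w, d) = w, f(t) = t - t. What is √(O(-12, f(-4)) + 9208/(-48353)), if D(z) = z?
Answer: √472635343805/725295 ≈ 0.94787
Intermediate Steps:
f(t) = 0
O(o, G) = 49/(33 + (G + o)/(11 + o)) (O(o, G) = (7 + 42)/(33 + (G + o)/(o + 11)) = 49/(33 + (G + o)/(11 + o)))
√(O(-12, f(-4)) + 9208/(-48353)) = √(49*(11 - 12)/(363 + 0 + 34*(-12)) + 9208/(-48353)) = √(49*(-1)/(363 + 0 - 408) + 9208*(-1/48353)) = √(49*(-1)/(-45) - 9208/48353) = √(49*(-1/45)*(-1) - 9208/48353) = √(49/45 - 9208/48353) = √(1954937/2175885) = √472635343805/725295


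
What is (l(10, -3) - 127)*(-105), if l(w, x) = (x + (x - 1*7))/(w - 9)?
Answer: 14700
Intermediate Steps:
l(w, x) = (-7 + 2*x)/(-9 + w) (l(w, x) = (x + (x - 7))/(-9 + w) = (x + (-7 + x))/(-9 + w) = (-7 + 2*x)/(-9 + w))
(l(10, -3) - 127)*(-105) = ((-7 + 2*(-3))/(-9 + 10) - 127)*(-105) = ((-7 - 6)/1 - 127)*(-105) = (1*(-13) - 127)*(-105) = (-13 - 127)*(-105) = -140*(-105) = 14700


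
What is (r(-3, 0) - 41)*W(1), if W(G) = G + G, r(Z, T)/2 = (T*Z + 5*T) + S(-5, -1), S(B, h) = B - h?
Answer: -98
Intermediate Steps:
r(Z, T) = -8 + 10*T + 2*T*Z (r(Z, T) = 2*((T*Z + 5*T) + (-5 - 1*(-1))) = 2*((5*T + T*Z) + (-5 + 1)) = 2*((5*T + T*Z) - 4) = 2*(-4 + 5*T + T*Z) = -8 + 10*T + 2*T*Z)
W(G) = 2*G
(r(-3, 0) - 41)*W(1) = ((-8 + 10*0 + 2*0*(-3)) - 41)*(2*1) = ((-8 + 0 + 0) - 41)*2 = (-8 - 41)*2 = -49*2 = -98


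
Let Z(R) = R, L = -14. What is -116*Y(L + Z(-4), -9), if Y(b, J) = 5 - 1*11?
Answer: 696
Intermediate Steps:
Y(b, J) = -6 (Y(b, J) = 5 - 11 = -6)
-116*Y(L + Z(-4), -9) = -116*(-6) = 696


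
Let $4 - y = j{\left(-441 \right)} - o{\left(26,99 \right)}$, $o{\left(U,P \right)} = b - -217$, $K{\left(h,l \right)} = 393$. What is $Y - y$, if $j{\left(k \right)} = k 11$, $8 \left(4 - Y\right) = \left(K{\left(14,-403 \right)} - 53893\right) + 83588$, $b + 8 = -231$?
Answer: $-8590$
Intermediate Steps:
$b = -239$ ($b = -8 - 231 = -239$)
$o{\left(U,P \right)} = -22$ ($o{\left(U,P \right)} = -239 - -217 = -239 + 217 = -22$)
$Y = -3757$ ($Y = 4 - \frac{\left(393 - 53893\right) + 83588}{8} = 4 - \frac{-53500 + 83588}{8} = 4 - 3761 = -3757$)
$j{\left(k \right)} = 11 k$
$y = 4833$ ($y = 4 - \left(11 \left(-441\right) - -22\right) = 4 - \left(-4851 + 22\right) = 4 - -4829 = 4 + 4829 = 4833$)
$Y - y = -3757 - 4833 = -8590$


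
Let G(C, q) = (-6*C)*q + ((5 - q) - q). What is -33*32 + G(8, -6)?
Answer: -751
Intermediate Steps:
G(C, q) = 5 - 2*q - 6*C*q (G(C, q) = -6*C*q + (5 - 2*q) = 5 - 2*q - 6*C*q)
-33*32 + G(8, -6) = -33*32 + (5 - 2*(-6) - 6*8*(-6)) = -1056 + (5 + 12 + 288) = -1056 + 305 = -751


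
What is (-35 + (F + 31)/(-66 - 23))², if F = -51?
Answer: 9579025/7921 ≈ 1209.3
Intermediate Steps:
(-35 + (F + 31)/(-66 - 23))² = (-35 + (-51 + 31)/(-66 - 23))² = (-35 - 20/(-89))² = (-35 - 20*(-1/89))² = (-35 + 20/89)² = (-3095/89)² = 9579025/7921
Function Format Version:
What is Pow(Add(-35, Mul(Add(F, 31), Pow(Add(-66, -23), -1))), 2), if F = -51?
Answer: Rational(9579025, 7921) ≈ 1209.3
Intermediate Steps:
Pow(Add(-35, Mul(Add(F, 31), Pow(Add(-66, -23), -1))), 2) = Pow(Add(-35, Mul(Add(-51, 31), Pow(Add(-66, -23), -1))), 2) = Pow(Add(-35, Mul(-20, Pow(-89, -1))), 2) = Pow(Add(-35, Mul(-20, Rational(-1, 89))), 2) = Pow(Add(-35, Rational(20, 89)), 2) = Pow(Rational(-3095, 89), 2) = Rational(9579025, 7921)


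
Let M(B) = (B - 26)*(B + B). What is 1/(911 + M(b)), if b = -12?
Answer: 1/1823 ≈ 0.00054855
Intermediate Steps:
M(B) = 2*B*(-26 + B) (M(B) = (-26 + B)*(2*B) = 2*B*(-26 + B))
1/(911 + M(b)) = 1/(911 + 2*(-12)*(-26 - 12)) = 1/(911 + 2*(-12)*(-38)) = 1/(911 + 912) = 1/1823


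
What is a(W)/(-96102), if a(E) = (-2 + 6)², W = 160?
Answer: -8/48051 ≈ -0.00016649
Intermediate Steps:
a(E) = 16 (a(E) = 4² = 16)
a(W)/(-96102) = 16/(-96102) = 16*(-1/96102) = -8/48051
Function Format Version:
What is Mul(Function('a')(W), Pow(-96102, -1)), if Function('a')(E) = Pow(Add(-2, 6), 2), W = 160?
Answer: Rational(-8, 48051) ≈ -0.00016649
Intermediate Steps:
Function('a')(E) = 16 (Function('a')(E) = Pow(4, 2) = 16)
Mul(Function('a')(W), Pow(-96102, -1)) = Mul(16, Pow(-96102, -1)) = Mul(16, Rational(-1, 96102)) = Rational(-8, 48051)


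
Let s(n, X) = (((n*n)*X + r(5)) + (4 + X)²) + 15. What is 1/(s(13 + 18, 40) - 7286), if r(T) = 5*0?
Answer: 1/33105 ≈ 3.0207e-5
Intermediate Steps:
r(T) = 0
s(n, X) = 15 + (4 + X)² + X*n² (s(n, X) = (((n*n)*X + 0) + (4 + X)²) + 15 = ((n²*X + 0) + (4 + X)²) + 15 = ((X*n² + 0) + (4 + X)²) + 15 = (X*n² + (4 + X)²) + 15 = ((4 + X)² + X*n²) + 15 = 15 + (4 + X)² + X*n²)
1/(s(13 + 18, 40) - 7286) = 1/((15 + (4 + 40)² + 40*(13 + 18)²) - 7286) = 1/((15 + 44² + 40*31²) - 7286) = 1/((15 + 1936 + 40*961) - 7286) = 1/((15 + 1936 + 38440) - 7286) = 1/(40391 - 7286) = 1/33105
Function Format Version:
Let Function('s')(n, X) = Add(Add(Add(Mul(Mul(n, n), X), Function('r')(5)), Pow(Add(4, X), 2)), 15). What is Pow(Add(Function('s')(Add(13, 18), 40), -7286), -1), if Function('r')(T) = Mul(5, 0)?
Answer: Rational(1, 33105) ≈ 3.0207e-5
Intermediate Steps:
Function('r')(T) = 0
Function('s')(n, X) = Add(15, Pow(Add(4, X), 2), Mul(X, Pow(n, 2))) (Function('s')(n, X) = Add(Add(Add(Mul(Mul(n, n), X), 0), Pow(Add(4, X), 2)), 15) = Add(Add(Add(Mul(Pow(n, 2), X), 0), Pow(Add(4, X), 2)), 15) = Add(Add(Add(Mul(X, Pow(n, 2)), 0), Pow(Add(4, X), 2)), 15) = Add(Add(Mul(X, Pow(n, 2)), Pow(Add(4, X), 2)), 15) = Add(Add(Pow(Add(4, X), 2), Mul(X, Pow(n, 2))), 15) = Add(15, Pow(Add(4, X), 2), Mul(X, Pow(n, 2))))
Pow(Add(Function('s')(Add(13, 18), 40), -7286), -1) = Pow(Add(Add(15, Pow(Add(4, 40), 2), Mul(40, Pow(Add(13, 18), 2))), -7286), -1) = Pow(Add(Add(15, Pow(44, 2), Mul(40, Pow(31, 2))), -7286), -1) = Pow(Add(Add(15, 1936, Mul(40, 961)), -7286), -1) = Pow(Add(Add(15, 1936, 38440), -7286), -1) = Pow(Add(40391, -7286), -1) = Pow(33105, -1) = Rational(1, 33105)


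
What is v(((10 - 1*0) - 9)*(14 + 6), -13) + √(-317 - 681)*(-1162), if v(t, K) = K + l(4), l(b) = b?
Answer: -9 - 1162*I*√998 ≈ -9.0 - 36709.0*I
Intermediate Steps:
v(t, K) = 4 + K (v(t, K) = K + 4 = 4 + K)
v(((10 - 1*0) - 9)*(14 + 6), -13) + √(-317 - 681)*(-1162) = (4 - 13) + √(-317 - 681)*(-1162) = -9 + √(-998)*(-1162) = -9 + (I*√998)*(-1162) = -9 - 1162*I*√998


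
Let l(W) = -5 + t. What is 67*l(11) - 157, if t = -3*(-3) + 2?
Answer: 245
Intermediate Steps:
t = 11 (t = 9 + 2 = 11)
l(W) = 6 (l(W) = -5 + 11 = 6)
67*l(11) - 157 = 67*6 - 157 = 402 - 157 = 245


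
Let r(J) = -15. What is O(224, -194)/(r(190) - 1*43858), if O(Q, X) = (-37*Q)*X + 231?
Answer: -1608103/43873 ≈ -36.654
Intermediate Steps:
O(Q, X) = 231 - 37*Q*X (O(Q, X) = -37*Q*X + 231 = 231 - 37*Q*X)
O(224, -194)/(r(190) - 1*43858) = (231 - 37*224*(-194))/(-15 - 1*43858) = (231 + 1607872)/(-15 - 43858) = 1608103/(-43873) = 1608103*(-1/43873) = -1608103/43873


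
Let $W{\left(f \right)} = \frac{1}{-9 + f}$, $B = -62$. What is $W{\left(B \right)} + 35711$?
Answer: $\frac{2535480}{71} \approx 35711.0$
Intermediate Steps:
$W{\left(B \right)} + 35711 = \frac{1}{-9 - 62} + 35711 = \frac{1}{-71} + 35711 = - \frac{1}{71} + 35711 = \frac{2535480}{71}$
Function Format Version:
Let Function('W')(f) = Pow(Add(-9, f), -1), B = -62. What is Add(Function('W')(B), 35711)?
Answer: Rational(2535480, 71) ≈ 35711.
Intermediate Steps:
Add(Function('W')(B), 35711) = Add(Pow(Add(-9, -62), -1), 35711) = Add(Pow(-71, -1), 35711) = Add(Rational(-1, 71), 35711) = Rational(2535480, 71)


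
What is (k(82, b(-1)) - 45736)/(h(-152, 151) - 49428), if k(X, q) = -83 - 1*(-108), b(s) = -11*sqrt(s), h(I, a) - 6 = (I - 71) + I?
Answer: 5079/5533 ≈ 0.91795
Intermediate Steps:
h(I, a) = -65 + 2*I (h(I, a) = 6 + ((I - 71) + I) = 6 + ((-71 + I) + I) = 6 + (-71 + 2*I) = -65 + 2*I)
k(X, q) = 25 (k(X, q) = -83 + 108 = 25)
(k(82, b(-1)) - 45736)/(h(-152, 151) - 49428) = (25 - 45736)/((-65 + 2*(-152)) - 49428) = -45711/((-65 - 304) - 49428) = -45711/(-369 - 49428) = -45711/(-49797) = -45711*(-1/49797) = 5079/5533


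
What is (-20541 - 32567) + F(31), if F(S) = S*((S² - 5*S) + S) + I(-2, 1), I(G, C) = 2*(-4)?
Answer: -27169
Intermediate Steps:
I(G, C) = -8
F(S) = -8 + S*(S² - 4*S) (F(S) = S*((S² - 5*S) + S) - 8 = S*(S² - 4*S) - 8 = -8 + S*(S² - 4*S))
(-20541 - 32567) + F(31) = (-20541 - 32567) + (-8 + 31³ - 4*31²) = -53108 + (-8 + 29791 - 4*961) = -53108 + (-8 + 29791 - 3844) = -53108 + 25939 = -27169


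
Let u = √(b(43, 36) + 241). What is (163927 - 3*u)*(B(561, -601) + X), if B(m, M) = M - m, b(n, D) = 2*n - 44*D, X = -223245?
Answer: -36786366289 + 673221*I*√1257 ≈ -3.6786e+10 + 2.3869e+7*I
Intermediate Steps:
b(n, D) = -44*D + 2*n
u = I*√1257 (u = √((-44*36 + 2*43) + 241) = √((-1584 + 86) + 241) = √(-1498 + 241) = √(-1257) = I*√1257 ≈ 35.454*I)
(163927 - 3*u)*(B(561, -601) + X) = (163927 - 3*I*√1257)*((-601 - 1*561) - 223245) = (163927 - 3*I*√1257)*((-601 - 561) - 223245) = (163927 - 3*I*√1257)*(-1162 - 223245) = (163927 - 3*I*√1257)*(-224407) = -36786366289 + 673221*I*√1257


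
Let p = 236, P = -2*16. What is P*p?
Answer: -7552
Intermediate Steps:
P = -32
P*p = -32*236 = -7552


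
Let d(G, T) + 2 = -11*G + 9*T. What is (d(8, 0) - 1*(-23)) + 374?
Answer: 307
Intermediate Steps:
d(G, T) = -2 - 11*G + 9*T (d(G, T) = -2 + (-11*G + 9*T) = -2 - 11*G + 9*T)
(d(8, 0) - 1*(-23)) + 374 = ((-2 - 11*8 + 9*0) - 1*(-23)) + 374 = ((-2 - 88 + 0) + 23) + 374 = (-90 + 23) + 374 = -67 + 374 = 307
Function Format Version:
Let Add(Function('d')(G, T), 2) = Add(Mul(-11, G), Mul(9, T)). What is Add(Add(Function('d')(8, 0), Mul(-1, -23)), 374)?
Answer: 307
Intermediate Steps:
Function('d')(G, T) = Add(-2, Mul(-11, G), Mul(9, T)) (Function('d')(G, T) = Add(-2, Add(Mul(-11, G), Mul(9, T))) = Add(-2, Mul(-11, G), Mul(9, T)))
Add(Add(Function('d')(8, 0), Mul(-1, -23)), 374) = Add(Add(Add(-2, Mul(-11, 8), Mul(9, 0)), Mul(-1, -23)), 374) = Add(Add(Add(-2, -88, 0), 23), 374) = Add(Add(-90, 23), 374) = Add(-67, 374) = 307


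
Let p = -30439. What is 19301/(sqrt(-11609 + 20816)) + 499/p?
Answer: -1/61 + 19301*sqrt(1023)/3069 ≈ 201.13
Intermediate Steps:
19301/(sqrt(-11609 + 20816)) + 499/p = 19301/(sqrt(-11609 + 20816)) + 499/(-30439) = 19301/(sqrt(9207)) + 499*(-1/30439) = 19301/((3*sqrt(1023))) - 1/61 = 19301*(sqrt(1023)/3069) - 1/61 = 19301*sqrt(1023)/3069 - 1/61 = -1/61 + 19301*sqrt(1023)/3069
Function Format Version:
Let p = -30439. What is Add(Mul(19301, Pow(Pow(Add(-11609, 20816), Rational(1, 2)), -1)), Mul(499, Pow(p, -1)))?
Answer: Add(Rational(-1, 61), Mul(Rational(19301, 3069), Pow(1023, Rational(1, 2)))) ≈ 201.13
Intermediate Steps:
Add(Mul(19301, Pow(Pow(Add(-11609, 20816), Rational(1, 2)), -1)), Mul(499, Pow(p, -1))) = Add(Mul(19301, Pow(Pow(Add(-11609, 20816), Rational(1, 2)), -1)), Mul(499, Pow(-30439, -1))) = Add(Mul(19301, Pow(Pow(9207, Rational(1, 2)), -1)), Mul(499, Rational(-1, 30439))) = Add(Mul(19301, Pow(Mul(3, Pow(1023, Rational(1, 2))), -1)), Rational(-1, 61)) = Add(Mul(19301, Mul(Rational(1, 3069), Pow(1023, Rational(1, 2)))), Rational(-1, 61)) = Add(Mul(Rational(19301, 3069), Pow(1023, Rational(1, 2))), Rational(-1, 61)) = Add(Rational(-1, 61), Mul(Rational(19301, 3069), Pow(1023, Rational(1, 2))))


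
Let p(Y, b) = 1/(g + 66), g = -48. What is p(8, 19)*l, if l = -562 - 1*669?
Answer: -1231/18 ≈ -68.389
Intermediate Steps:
p(Y, b) = 1/18 (p(Y, b) = 1/(-48 + 66) = 1/18)
l = -1231 (l = -562 - 669 = -1231)
p(8, 19)*l = (1/18)*(-1231) = -1231/18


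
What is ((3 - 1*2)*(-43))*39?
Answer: -1677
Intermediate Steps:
((3 - 1*2)*(-43))*39 = ((3 - 2)*(-43))*39 = (1*(-43))*39 = -43*39 = -1677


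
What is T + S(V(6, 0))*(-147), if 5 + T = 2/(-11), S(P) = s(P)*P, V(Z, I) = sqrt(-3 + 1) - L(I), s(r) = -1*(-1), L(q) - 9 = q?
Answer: 14496/11 - 147*I*sqrt(2) ≈ 1317.8 - 207.89*I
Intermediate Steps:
L(q) = 9 + q
s(r) = 1
V(Z, I) = -9 - I + I*sqrt(2) (V(Z, I) = sqrt(-3 + 1) - (9 + I) = sqrt(-2) + (-9 - I) = I*sqrt(2) + (-9 - I) = -9 - I + I*sqrt(2))
S(P) = P (S(P) = 1*P = P)
T = -57/11 (T = -5 + 2/(-11) = -5 + 2*(-1/11) = -5 - 2/11 = -57/11 ≈ -5.1818)
T + S(V(6, 0))*(-147) = -57/11 + (-9 - 1*0 + I*sqrt(2))*(-147) = -57/11 + (-9 + 0 + I*sqrt(2))*(-147) = -57/11 + (-9 + I*sqrt(2))*(-147) = -57/11 + (1323 - 147*I*sqrt(2)) = 14496/11 - 147*I*sqrt(2)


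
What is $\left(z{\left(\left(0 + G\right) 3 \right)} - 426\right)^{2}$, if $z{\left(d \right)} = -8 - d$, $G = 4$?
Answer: $198916$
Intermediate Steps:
$\left(z{\left(\left(0 + G\right) 3 \right)} - 426\right)^{2} = \left(\left(-8 - \left(0 + 4\right) 3\right) - 426\right)^{2} = \left(\left(-8 - 4 \cdot 3\right) - 426\right)^{2} = \left(\left(-8 - 12\right) - 426\right)^{2} = \left(-20 - 426\right)^{2} = \left(-446\right)^{2} = 198916$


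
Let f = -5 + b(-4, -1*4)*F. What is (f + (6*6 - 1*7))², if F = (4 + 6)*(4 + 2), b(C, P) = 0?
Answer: 576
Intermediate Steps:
F = 60 (F = 10*6 = 60)
f = -5 (f = -5 + 0*60 = -5 + 0 = -5)
(f + (6*6 - 1*7))² = (-5 + (6*6 - 1*7))² = (-5 + (36 - 7))² = (-5 + 29)² = 24² = 576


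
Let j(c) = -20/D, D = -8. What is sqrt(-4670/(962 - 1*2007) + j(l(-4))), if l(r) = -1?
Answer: sqrt(1217634)/418 ≈ 2.6399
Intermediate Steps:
j(c) = 5/2 (j(c) = -20/(-8) = -20*(-1/8) = 5/2)
sqrt(-4670/(962 - 1*2007) + j(l(-4))) = sqrt(-4670/(962 - 1*2007) + 5/2) = sqrt(-4670/(962 - 2007) + 5/2) = sqrt(-4670/(-1045) + 5/2) = sqrt(-4670*(-1/1045) + 5/2) = sqrt(934/209 + 5/2) = sqrt(2913/418) = sqrt(1217634)/418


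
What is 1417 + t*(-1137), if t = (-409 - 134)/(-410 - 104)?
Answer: 110947/514 ≈ 215.85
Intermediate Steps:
t = 543/514 (t = -543/(-514) = -543*(-1/514) = 543/514 ≈ 1.0564)
1417 + t*(-1137) = 1417 + (543/514)*(-1137) = 1417 - 617391/514 = 110947/514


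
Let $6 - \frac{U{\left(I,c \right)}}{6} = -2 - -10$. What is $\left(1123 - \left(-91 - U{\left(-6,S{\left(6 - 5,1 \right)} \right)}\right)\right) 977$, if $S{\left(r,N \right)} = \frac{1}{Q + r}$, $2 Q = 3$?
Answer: $1174354$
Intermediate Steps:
$Q = \frac{3}{2}$ ($Q = \frac{1}{2} \cdot 3 = \frac{3}{2} \approx 1.5$)
$S{\left(r,N \right)} = \frac{1}{\frac{3}{2} + r}$
$U{\left(I,c \right)} = -12$ ($U{\left(I,c \right)} = 36 - 6 \left(-2 - -10\right) = 36 - 6 \left(-2 + 10\right) = 36 - 48 = -12$)
$\left(1123 - \left(-91 - U{\left(-6,S{\left(6 - 5,1 \right)} \right)}\right)\right) 977 = \left(1123 + \left(\left(201 - 12\right) - 110\right)\right) 977 = \left(1123 + \left(189 - 110\right)\right) 977 = \left(1123 + 79\right) 977 = 1202 \cdot 977 = 1174354$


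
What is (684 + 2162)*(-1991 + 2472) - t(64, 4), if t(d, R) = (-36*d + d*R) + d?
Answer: 1370910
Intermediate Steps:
t(d, R) = -35*d + R*d (t(d, R) = (-36*d + R*d) + d = -35*d + R*d)
(684 + 2162)*(-1991 + 2472) - t(64, 4) = (684 + 2162)*(-1991 + 2472) - 64*(-35 + 4) = 2846*481 - 64*(-31) = 1368926 - 1*(-1984) = 1368926 + 1984 = 1370910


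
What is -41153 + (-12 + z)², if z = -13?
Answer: -40528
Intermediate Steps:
-41153 + (-12 + z)² = -41153 + (-12 - 13)² = -41153 + (-25)² = -41153 + 625 = -40528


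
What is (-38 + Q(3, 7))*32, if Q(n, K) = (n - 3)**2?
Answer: -1216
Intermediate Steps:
Q(n, K) = (-3 + n)**2
(-38 + Q(3, 7))*32 = (-38 + (-3 + 3)**2)*32 = (-38 + 0**2)*32 = (-38 + 0)*32 = -38*32 = -1216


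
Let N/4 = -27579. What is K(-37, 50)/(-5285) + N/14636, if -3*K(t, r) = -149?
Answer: -437810236/58013445 ≈ -7.5467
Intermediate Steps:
N = -110316 (N = 4*(-27579) = -110316)
K(t, r) = 149/3 (K(t, r) = -1/3*(-149) = 149/3)
K(-37, 50)/(-5285) + N/14636 = (149/3)/(-5285) - 110316/14636 = (149/3)*(-1/5285) - 110316*1/14636 = -149/15855 - 27579/3659 = -437810236/58013445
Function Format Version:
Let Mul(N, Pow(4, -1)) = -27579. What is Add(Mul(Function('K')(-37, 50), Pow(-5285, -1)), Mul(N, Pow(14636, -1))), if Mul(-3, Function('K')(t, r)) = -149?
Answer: Rational(-437810236, 58013445) ≈ -7.5467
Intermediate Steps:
N = -110316 (N = Mul(4, -27579) = -110316)
Function('K')(t, r) = Rational(149, 3) (Function('K')(t, r) = Mul(Rational(-1, 3), -149) = Rational(149, 3))
Add(Mul(Function('K')(-37, 50), Pow(-5285, -1)), Mul(N, Pow(14636, -1))) = Add(Mul(Rational(149, 3), Pow(-5285, -1)), Mul(-110316, Pow(14636, -1))) = Add(Mul(Rational(149, 3), Rational(-1, 5285)), Mul(-110316, Rational(1, 14636))) = Add(Rational(-149, 15855), Rational(-27579, 3659)) = Rational(-437810236, 58013445)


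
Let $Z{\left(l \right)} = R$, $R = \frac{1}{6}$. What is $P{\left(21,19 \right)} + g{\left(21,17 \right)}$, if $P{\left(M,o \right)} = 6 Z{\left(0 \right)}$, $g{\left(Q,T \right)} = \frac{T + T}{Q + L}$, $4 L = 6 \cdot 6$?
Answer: $\frac{32}{15} \approx 2.1333$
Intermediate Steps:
$R = \frac{1}{6} \approx 0.16667$
$L = 9$ ($L = \frac{6 \cdot 6}{4} = \frac{1}{4} \cdot 36 = 9$)
$Z{\left(l \right)} = \frac{1}{6}$
$g{\left(Q,T \right)} = \frac{2 T}{9 + Q}$ ($g{\left(Q,T \right)} = \frac{T + T}{Q + 9} = \frac{2 T}{9 + Q}$)
$P{\left(M,o \right)} = 1$ ($P{\left(M,o \right)} = 6 \cdot \frac{1}{6} = 1$)
$P{\left(21,19 \right)} + g{\left(21,17 \right)} = 1 + 2 \cdot 17 \frac{1}{9 + 21} = 1 + 2 \cdot 17 \cdot \frac{1}{30} = 1 + \frac{17}{15} = \frac{32}{15}$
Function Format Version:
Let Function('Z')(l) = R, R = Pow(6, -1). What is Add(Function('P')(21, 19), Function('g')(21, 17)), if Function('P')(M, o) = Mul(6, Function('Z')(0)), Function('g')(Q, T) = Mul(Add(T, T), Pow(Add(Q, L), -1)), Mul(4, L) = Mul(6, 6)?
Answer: Rational(32, 15) ≈ 2.1333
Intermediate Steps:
R = Rational(1, 6) ≈ 0.16667
L = 9 (L = Mul(Rational(1, 4), Mul(6, 6)) = Mul(Rational(1, 4), 36) = 9)
Function('Z')(l) = Rational(1, 6)
Function('g')(Q, T) = Mul(2, T, Pow(Add(9, Q), -1)) (Function('g')(Q, T) = Mul(Add(T, T), Pow(Add(Q, 9), -1)) = Mul(Mul(2, T), Pow(Add(9, Q), -1)) = Mul(2, T, Pow(Add(9, Q), -1)))
Function('P')(M, o) = 1 (Function('P')(M, o) = Mul(6, Rational(1, 6)) = 1)
Add(Function('P')(21, 19), Function('g')(21, 17)) = Add(1, Mul(2, 17, Pow(Add(9, 21), -1))) = Add(1, Mul(2, 17, Pow(30, -1))) = Add(1, Mul(2, 17, Rational(1, 30))) = Add(1, Rational(17, 15)) = Rational(32, 15)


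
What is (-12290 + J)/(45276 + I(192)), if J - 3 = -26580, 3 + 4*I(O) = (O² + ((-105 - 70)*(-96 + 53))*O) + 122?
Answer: -155468/1662887 ≈ -0.093493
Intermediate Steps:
I(O) = 119/4 + O²/4 + 7525*O/4 (I(O) = -¾ + ((O² + ((-105 - 70)*(-96 + 53))*O) + 122)/4 = -¾ + ((O² + (-175*(-43))*O) + 122)/4 = -¾ + ((O² + 7525*O) + 122)/4 = -¾ + (122 + O² + 7525*O)/4 = -¾ + (61/2 + O²/4 + 7525*O/4) = 119/4 + O²/4 + 7525*O/4)
J = -26577 (J = 3 - 26580 = -26577)
(-12290 + J)/(45276 + I(192)) = (-12290 - 26577)/(45276 + (119/4 + (¼)*192² + (7525/4)*192)) = -38867/(45276 + (119/4 + (¼)*36864 + 361200)) = -38867/(45276 + (119/4 + 9216 + 361200)) = -38867/(45276 + 1481783/4) = -38867/1662887/4 = -38867*4/1662887 = -155468/1662887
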